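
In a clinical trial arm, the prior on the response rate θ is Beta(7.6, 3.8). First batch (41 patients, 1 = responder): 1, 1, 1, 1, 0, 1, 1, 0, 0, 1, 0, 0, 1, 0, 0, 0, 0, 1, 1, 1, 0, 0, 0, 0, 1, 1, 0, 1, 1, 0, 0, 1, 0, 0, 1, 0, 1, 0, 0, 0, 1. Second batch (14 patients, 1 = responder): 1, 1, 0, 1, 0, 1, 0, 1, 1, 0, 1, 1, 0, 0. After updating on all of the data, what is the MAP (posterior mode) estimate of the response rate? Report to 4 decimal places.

0.5217

The Beta prior is conjugate to a Binomial/Bernoulli likelihood; the update adds successes to α and failures to β.
After batch 1: Beta(7.6+19, 3.8+22) = Beta(26.6, 25.8).
After batch 2: Beta(26.6+8, 25.8+6) = Beta(34.6, 31.8).
Mode of Beta(a,b) for a,b>1 is (a−1)/(a+b−2) = 33.6/64.4 = 0.5217.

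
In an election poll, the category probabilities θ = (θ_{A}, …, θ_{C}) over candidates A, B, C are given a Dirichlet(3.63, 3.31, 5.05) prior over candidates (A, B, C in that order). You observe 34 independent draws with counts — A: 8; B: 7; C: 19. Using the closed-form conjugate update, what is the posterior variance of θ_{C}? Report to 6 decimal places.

0.005309

The Dirichlet prior is conjugate to the Multinomial likelihood: each posterior αⱼ = prior αⱼ + observed count nⱼ.
Posterior concentration: (11.63, 10.31, 24.05), total = 45.99.
Var[θ_j] = α_j(Σα−α_j)/((Σα)²(Σα+1)) = 24.05·21.94/(45.99²·46.99) = 0.005309.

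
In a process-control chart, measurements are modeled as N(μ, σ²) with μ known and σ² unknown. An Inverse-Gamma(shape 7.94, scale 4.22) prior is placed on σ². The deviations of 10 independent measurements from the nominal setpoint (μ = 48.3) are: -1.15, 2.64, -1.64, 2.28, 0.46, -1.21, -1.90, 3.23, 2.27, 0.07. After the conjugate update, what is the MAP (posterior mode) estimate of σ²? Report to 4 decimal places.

1.6319

With known mean μ and an Inverse-Gamma(α, β) prior on σ², the Normal likelihood is conjugate: posterior is Inv-Gamma(α + n/2, β + Σ(xᵢ−μ)²/2).
Σ(xᵢ−μ)² = (-1.15)² + (2.64)² + (-1.64)² + (2.28)² + (0.46)² + (-1.21)² + (-1.90)² + (3.23)² + (2.27)² + (0.07)² = 37.0565.
Posterior: Inv-Gamma(7.94 + 10/2, 4.22 + 37.0565/2) = Inv-Gamma(12.94, 22.74825).
Mode = β/(α+1) = 22.74825/13.94 = 1.6319.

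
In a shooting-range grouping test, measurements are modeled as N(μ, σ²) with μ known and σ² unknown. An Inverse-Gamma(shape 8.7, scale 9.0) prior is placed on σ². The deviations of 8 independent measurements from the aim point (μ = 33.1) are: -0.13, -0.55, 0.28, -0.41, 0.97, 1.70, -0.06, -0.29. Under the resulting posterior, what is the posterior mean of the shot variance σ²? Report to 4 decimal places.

0.9609

With known mean μ and an Inverse-Gamma(α, β) prior on σ², the Normal likelihood is conjugate: posterior is Inv-Gamma(α + n/2, β + Σ(xᵢ−μ)²/2).
Σ(xᵢ−μ)² = (-0.13)² + (-0.55)² + (0.28)² + (-0.41)² + (0.97)² + (1.70)² + (-0.06)² + (-0.29)² = 4.4845.
Posterior: Inv-Gamma(8.7 + 8/2, 9.0 + 4.4845/2) = Inv-Gamma(12.70, 11.24225).
E[σ²|data] = β/(α−1) = 11.24225/11.70 = 0.9609.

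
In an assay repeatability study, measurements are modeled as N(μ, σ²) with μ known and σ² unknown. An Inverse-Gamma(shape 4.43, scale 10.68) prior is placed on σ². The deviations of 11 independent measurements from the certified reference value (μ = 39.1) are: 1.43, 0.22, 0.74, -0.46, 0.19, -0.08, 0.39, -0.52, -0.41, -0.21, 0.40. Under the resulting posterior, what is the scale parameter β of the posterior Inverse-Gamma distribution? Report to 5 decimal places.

With known mean μ and an Inverse-Gamma(α, β) prior on σ², the Normal likelihood is conjugate: posterior is Inv-Gamma(α + n/2, β + Σ(xᵢ−μ)²/2).
Σ(xᵢ−μ)² = (1.43)² + (0.22)² + (0.74)² + (-0.46)² + (0.19)² + (-0.08)² + (0.39)² + (-0.52)² + (-0.41)² + (-0.21)² + (0.40)² = 3.6897.
Posterior: Inv-Gamma(4.43 + 11/2, 10.68 + 3.6897/2) = Inv-Gamma(9.93, 12.52485).
Posterior β = 12.52485.

12.52485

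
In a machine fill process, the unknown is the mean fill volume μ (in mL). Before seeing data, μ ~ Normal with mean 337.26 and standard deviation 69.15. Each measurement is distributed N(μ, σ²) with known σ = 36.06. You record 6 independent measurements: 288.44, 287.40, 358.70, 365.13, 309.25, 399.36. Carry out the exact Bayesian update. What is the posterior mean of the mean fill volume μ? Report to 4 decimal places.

334.8238

For Normal data with known variance σ², a Normal(μ₀, σ₀²) prior on μ is conjugate. Posterior precision = 1/σ₀² + n/σ²; posterior mean is the precision-weighted average of μ₀ and x̄.
Σxᵢ = 288.44 + 287.40 + 358.70 + 365.13 + 309.25 + 399.36 = 2008.28, so n·x̄ = 2008.28.
σ₀² = 69.15² = 4781.7225, σ² = 36.06² = 1300.3236; σ² + n·σ₀² = 1300.3236 + 6·4781.7225 = 29990.6586.
Posterior mean = (μ₀/σ₀² + n·x̄/σ²)/(1/σ₀² + n/σ²) = (σ²·μ₀ + σ₀²·n·x̄)/(σ² + n·σ₀²) = (1300.3236·337.26 + 4781.7225·2008.28)/29990.6586 = 10041584.799636/29990.6586 = 334.8238.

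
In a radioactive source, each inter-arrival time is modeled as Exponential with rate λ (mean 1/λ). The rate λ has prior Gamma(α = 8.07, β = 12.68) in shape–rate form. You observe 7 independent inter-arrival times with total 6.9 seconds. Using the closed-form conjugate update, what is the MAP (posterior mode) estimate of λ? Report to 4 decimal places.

With a Gamma(shape α, rate β) prior on the exponential rate λ, the posterior after n observations with total T = Σxᵢ is Gamma(α+n, β+T).
Posterior: Gamma(8.07+7, 12.68+6.9) = Gamma(15.07, 19.58).
Mode = (α−1)/β = 0.7186.

0.7186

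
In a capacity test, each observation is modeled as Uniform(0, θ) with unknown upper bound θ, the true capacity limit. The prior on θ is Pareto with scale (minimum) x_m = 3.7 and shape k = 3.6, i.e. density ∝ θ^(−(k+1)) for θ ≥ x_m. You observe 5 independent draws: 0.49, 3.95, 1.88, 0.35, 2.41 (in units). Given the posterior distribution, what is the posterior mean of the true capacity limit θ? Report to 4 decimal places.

A Pareto(scale x_m, shape k) prior on the upper bound θ of Uniform(0, θ) is conjugate: posterior is Pareto(max(x_m, max xᵢ), k + n).
Sample maximum = 3.95; prior scale x_m = 3.7 → posterior scale = max = 3.95.
Posterior shape = 3.6 + 5 = 8.6.
E[θ|data] = k·x_m/(k−1) = 8.6·3.95/7.6 = 4.4697.

4.4697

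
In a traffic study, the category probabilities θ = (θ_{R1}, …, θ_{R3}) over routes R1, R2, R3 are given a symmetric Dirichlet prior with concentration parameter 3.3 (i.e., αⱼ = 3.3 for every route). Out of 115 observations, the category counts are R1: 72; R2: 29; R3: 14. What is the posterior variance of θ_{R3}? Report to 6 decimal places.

The Dirichlet prior is conjugate to the Multinomial likelihood: each posterior αⱼ = prior αⱼ + observed count nⱼ.
Posterior concentration: (75.3, 32.3, 17.3), total = 124.9.
Var[θ_j] = α_j(Σα−α_j)/((Σα)²(Σα+1)) = 17.3·107.6/(124.9²·125.9) = 0.000948.

0.000948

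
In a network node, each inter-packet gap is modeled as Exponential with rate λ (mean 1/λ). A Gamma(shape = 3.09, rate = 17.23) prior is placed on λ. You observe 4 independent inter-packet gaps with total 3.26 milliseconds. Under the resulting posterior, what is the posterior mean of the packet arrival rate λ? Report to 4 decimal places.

0.3460

With a Gamma(shape α, rate β) prior on the exponential rate λ, the posterior after n observations with total T = Σxᵢ is Gamma(α+n, β+T).
Posterior: Gamma(3.09+4, 17.23+3.26) = Gamma(7.09, 20.49).
Posterior mean of λ = α/β = 7.09/20.49 = 0.3460.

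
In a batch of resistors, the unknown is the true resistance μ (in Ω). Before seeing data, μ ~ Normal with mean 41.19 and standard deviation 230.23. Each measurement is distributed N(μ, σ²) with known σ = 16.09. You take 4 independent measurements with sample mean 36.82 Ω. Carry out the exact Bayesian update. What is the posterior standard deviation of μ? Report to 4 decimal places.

8.0401

For Normal data with known variance σ², a Normal(μ₀, σ₀²) prior on μ is conjugate. Posterior precision = 1/σ₀² + n/σ²; posterior mean is the precision-weighted average of μ₀ and x̄.
σ₀² = 230.23² = 53005.8529, σ² = 16.09² = 258.8881; σ² + n·σ₀² = 258.8881 + 4·53005.8529 = 212282.2997.
Posterior precision = 1/σ₀² + n/σ² = 1/53005.8529 + 4/258.8881 = (σ² + n·σ₀²)/(σ₀²σ²) = 212282.2997/(53005.8529·258.8881); posterior variance σₙ² = σ₀²σ²/(σ² + n·σ₀²) = 53005.8529·258.8881/212282.2997 = 64.643093.
Posterior SD = √σₙ² = √(53005.8529·258.8881/212282.2997) = 8.0401.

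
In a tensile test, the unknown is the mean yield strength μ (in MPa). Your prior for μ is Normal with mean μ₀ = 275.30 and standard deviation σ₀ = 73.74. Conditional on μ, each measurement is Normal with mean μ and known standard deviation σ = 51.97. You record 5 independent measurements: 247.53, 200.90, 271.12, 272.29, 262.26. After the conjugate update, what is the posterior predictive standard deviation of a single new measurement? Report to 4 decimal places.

56.5000

For Normal data with known variance σ², a Normal(μ₀, σ₀²) prior on μ is conjugate. Posterior precision = 1/σ₀² + n/σ²; posterior mean is the precision-weighted average of μ₀ and x̄.
σ₀² = 73.74² = 5437.5876, σ² = 51.97² = 2700.8809; σ² + n·σ₀² = 2700.8809 + 5·5437.5876 = 29888.8189.
Posterior precision = 1/σ₀² + n/σ² = 1/5437.5876 + 5/2700.8809 = (σ² + n·σ₀²)/(σ₀²σ²) = 29888.8189/(5437.5876·2700.8809); posterior variance σₙ² = σ₀²σ²/(σ² + n·σ₀²) = 5437.5876·2700.8809/29888.8189 = 491.363561.
Predictive variance for one new observation = σₙ² + σ² = 5437.5876·2700.8809/29888.8189 + 2700.8809 = σ²·(σ₀² + 29888.8189)/29888.8189 = 2700.8809·35326.4065/29888.8189 = 3192.244461; SD = √(2700.8809·35326.4065/29888.8189) = 56.5000.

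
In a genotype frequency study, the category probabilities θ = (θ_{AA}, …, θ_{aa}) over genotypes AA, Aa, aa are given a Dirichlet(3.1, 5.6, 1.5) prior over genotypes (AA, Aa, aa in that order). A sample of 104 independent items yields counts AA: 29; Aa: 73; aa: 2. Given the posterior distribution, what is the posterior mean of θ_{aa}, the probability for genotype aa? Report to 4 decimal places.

0.0306

The Dirichlet prior is conjugate to the Multinomial likelihood: each posterior αⱼ = prior αⱼ + observed count nⱼ.
Posterior concentration: (32.1, 78.6, 3.5), total = 114.2.
E[θ_{aa}|data] = α_{aa}/Σα = 3.5/114.2 = 0.0306.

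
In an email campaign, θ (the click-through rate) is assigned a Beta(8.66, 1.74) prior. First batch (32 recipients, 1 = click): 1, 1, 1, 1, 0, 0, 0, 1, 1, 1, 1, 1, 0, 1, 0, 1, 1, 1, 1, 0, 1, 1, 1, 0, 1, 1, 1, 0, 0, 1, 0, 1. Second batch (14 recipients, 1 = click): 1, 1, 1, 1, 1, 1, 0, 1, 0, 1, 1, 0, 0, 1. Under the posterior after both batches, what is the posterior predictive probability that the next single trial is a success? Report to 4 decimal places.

The Beta prior is conjugate to a Binomial/Bernoulli likelihood; the update adds successes to α and failures to β.
After batch 1: Beta(8.66+22, 1.74+10) = Beta(30.66, 11.74).
After batch 2: Beta(30.66+10, 11.74+4) = Beta(40.66, 15.74).
For a single future Bernoulli trial, P(success | data) = α/(α+β) = 0.7209.

0.7209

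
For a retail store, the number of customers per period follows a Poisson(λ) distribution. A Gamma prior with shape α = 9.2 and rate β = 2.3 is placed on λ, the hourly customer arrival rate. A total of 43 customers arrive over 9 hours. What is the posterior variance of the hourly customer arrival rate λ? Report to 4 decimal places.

0.4088

With a Gamma(shape α, rate β) prior, the Poisson likelihood is conjugate: the posterior is Gamma(α + ΣXᵢ, β + n).
Posterior: Gamma(α+S, β+n) = Gamma(9.2+43, 2.3+9) = Gamma(52.2, 11.3).
Var = α/β² = 52.2/11.3² = 0.4088.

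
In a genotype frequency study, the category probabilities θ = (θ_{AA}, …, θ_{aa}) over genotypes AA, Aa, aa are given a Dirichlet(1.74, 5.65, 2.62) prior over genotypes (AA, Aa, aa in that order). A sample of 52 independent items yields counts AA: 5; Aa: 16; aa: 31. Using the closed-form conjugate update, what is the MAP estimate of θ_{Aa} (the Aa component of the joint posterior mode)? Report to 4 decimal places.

The Dirichlet prior is conjugate to the Multinomial likelihood: each posterior αⱼ = prior αⱼ + observed count nⱼ.
Posterior concentration: (6.74, 21.65, 33.62), total = 62.01.
Joint mode component: (α_{Aa}−1)/(Σα−K) = 20.65/59.01 = 0.3499.

0.3499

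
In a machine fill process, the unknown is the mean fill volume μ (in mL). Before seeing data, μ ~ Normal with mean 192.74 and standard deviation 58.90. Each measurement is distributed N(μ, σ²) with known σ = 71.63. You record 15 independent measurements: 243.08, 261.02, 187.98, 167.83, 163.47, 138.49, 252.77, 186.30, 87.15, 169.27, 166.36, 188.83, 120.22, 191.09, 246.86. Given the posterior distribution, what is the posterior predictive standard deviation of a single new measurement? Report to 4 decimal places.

73.7714

For Normal data with known variance σ², a Normal(μ₀, σ₀²) prior on μ is conjugate. Posterior precision = 1/σ₀² + n/σ²; posterior mean is the precision-weighted average of μ₀ and x̄.
σ₀² = 58.90² = 3469.21, σ² = 71.63² = 5130.8569; σ² + n·σ₀² = 5130.8569 + 15·3469.21 = 57169.0069.
Posterior precision = 1/σ₀² + n/σ² = 1/3469.21 + 15/5130.8569 = (σ² + n·σ₀²)/(σ₀²σ²) = 57169.0069/(3469.21·5130.8569); posterior variance σₙ² = σ₀²σ²/(σ² + n·σ₀²) = 3469.21·5130.8569/57169.0069 = 311.357867.
Predictive variance for one new observation = σₙ² + σ² = 3469.21·5130.8569/57169.0069 + 5130.8569 = σ²·(σ₀² + 57169.0069)/57169.0069 = 5130.8569·60638.2169/57169.0069 = 5442.214767; SD = √(5130.8569·60638.2169/57169.0069) = 73.7714.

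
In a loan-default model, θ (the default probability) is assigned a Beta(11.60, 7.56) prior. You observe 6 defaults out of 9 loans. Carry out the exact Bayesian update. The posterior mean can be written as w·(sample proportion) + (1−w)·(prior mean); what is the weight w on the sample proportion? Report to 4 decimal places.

The Beta prior is conjugate to a Binomial/Bernoulli likelihood; the update adds successes to α and failures to β.
Posterior mean = (α₀+k)/(α₀+β₀+n) = [n/(α₀+β₀+n)]·(k/n) + [(α₀+β₀)/(α₀+β₀+n)]·α₀/(α₀+β₀), so only n and the prior enter the weight.
The weight on the data is w = n/(α₀+β₀+n) = 9/(11.60+7.56+9) = 9/28.16 = 0.3196.

0.3196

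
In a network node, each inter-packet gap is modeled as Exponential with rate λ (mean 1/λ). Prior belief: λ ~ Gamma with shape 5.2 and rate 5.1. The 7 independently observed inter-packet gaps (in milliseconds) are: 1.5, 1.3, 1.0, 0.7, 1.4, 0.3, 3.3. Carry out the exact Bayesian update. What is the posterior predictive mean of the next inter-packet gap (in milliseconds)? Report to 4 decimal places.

1.3036

With a Gamma(shape α, rate β) prior on the exponential rate λ, the posterior after n observations with total T = Σxᵢ is Gamma(α+n, β+T).
Sum of observations T = 9.5 milliseconds; n = 7.
Posterior: Gamma(5.2+7, 5.1+9.5) = Gamma(12.2, 14.6).
The predictive distribution for the next observation is Lomax; its mean is β/(α−1) = 14.6/11.2 = 1.3036.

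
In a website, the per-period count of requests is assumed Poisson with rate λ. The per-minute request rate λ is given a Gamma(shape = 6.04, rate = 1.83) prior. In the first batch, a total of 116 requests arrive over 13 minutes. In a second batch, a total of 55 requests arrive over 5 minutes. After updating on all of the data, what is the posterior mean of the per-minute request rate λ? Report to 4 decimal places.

8.9279

With a Gamma(shape α, rate β) prior, the Poisson likelihood is conjugate: the posterior is Gamma(α + ΣXᵢ, β + n).
After batch 1: Gamma(α+S, β+n) = Gamma(6.04+116, 1.83+13) = Gamma(122.04, 14.83).
After batch 2: Gamma(α+S, β+n) = Gamma(122.04+55, 14.83+5) = Gamma(177.04, 19.83).
Posterior mean = α/β = 177.04/19.83 = 8.9279.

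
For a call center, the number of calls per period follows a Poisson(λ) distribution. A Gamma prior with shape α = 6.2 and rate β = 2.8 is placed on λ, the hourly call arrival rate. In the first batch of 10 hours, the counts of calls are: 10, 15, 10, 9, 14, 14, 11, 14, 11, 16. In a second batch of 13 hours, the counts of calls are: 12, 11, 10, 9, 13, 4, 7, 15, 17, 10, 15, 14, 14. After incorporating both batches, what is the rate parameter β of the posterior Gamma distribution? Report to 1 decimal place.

With a Gamma(shape α, rate β) prior, the Poisson likelihood is conjugate: the posterior is Gamma(α + ΣXᵢ, β + n).
Batch 1: sum of counts S = 124 over n = 10 hours.
After batch 1: Gamma(α+S, β+n) = Gamma(6.2+124, 2.8+10) = Gamma(130.2, 12.8).
Batch 2: sum of counts S = 151 over n = 13 hours.
After batch 2: Gamma(α+S, β+n) = Gamma(130.2+151, 12.8+13) = Gamma(281.2, 25.8).
Posterior β = 25.8.

25.8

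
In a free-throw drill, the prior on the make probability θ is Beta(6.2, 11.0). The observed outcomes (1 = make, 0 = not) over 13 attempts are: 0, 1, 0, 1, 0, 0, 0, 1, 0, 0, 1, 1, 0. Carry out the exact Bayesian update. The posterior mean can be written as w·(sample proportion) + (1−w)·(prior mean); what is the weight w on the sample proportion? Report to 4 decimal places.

0.4305

The Beta prior is conjugate to a Binomial/Bernoulli likelihood; the update adds successes to α and failures to β.
Posterior mean = (α₀+k)/(α₀+β₀+n) = [n/(α₀+β₀+n)]·(k/n) + [(α₀+β₀)/(α₀+β₀+n)]·α₀/(α₀+β₀), so only n and the prior enter the weight.
The weight on the data is w = n/(α₀+β₀+n) = 13/(6.2+11.0+13) = 13/30.2 = 0.4305.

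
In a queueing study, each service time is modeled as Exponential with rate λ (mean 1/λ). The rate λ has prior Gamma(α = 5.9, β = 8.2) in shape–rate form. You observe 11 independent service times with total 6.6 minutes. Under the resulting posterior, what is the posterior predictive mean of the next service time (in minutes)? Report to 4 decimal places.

With a Gamma(shape α, rate β) prior on the exponential rate λ, the posterior after n observations with total T = Σxᵢ is Gamma(α+n, β+T).
Posterior: Gamma(5.9+11, 8.2+6.6) = Gamma(16.9, 14.8).
The predictive distribution for the next observation is Lomax; its mean is β/(α−1) = 14.8/15.9 = 0.9308.

0.9308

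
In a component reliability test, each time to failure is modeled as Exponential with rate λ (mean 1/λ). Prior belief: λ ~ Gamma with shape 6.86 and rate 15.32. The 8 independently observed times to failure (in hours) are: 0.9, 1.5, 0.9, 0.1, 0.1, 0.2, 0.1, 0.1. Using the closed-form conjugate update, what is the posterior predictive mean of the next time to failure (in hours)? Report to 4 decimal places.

With a Gamma(shape α, rate β) prior on the exponential rate λ, the posterior after n observations with total T = Σxᵢ is Gamma(α+n, β+T).
Sum of observations T = 3.9 hours; n = 8.
Posterior: Gamma(6.86+8, 15.32+3.9) = Gamma(14.86, 19.22).
The predictive distribution for the next observation is Lomax; its mean is β/(α−1) = 19.22/13.86 = 1.3867.

1.3867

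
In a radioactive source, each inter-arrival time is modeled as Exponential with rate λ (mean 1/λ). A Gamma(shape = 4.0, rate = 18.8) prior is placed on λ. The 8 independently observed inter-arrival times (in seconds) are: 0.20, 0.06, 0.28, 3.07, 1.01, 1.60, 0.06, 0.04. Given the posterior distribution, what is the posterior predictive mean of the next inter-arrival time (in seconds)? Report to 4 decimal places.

With a Gamma(shape α, rate β) prior on the exponential rate λ, the posterior after n observations with total T = Σxᵢ is Gamma(α+n, β+T).
Sum of observations T = 6.32 seconds; n = 8.
Posterior: Gamma(4.0+8, 18.8+6.32) = Gamma(12.0, 25.12).
The predictive distribution for the next observation is Lomax; its mean is β/(α−1) = 25.12/11.0 = 2.2836.

2.2836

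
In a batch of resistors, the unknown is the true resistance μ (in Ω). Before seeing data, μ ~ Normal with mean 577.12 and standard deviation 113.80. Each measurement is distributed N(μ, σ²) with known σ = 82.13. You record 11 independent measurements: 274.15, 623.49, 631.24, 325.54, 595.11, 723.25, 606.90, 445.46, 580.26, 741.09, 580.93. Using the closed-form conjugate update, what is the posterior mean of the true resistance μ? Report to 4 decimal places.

For Normal data with known variance σ², a Normal(μ₀, σ₀²) prior on μ is conjugate. Posterior precision = 1/σ₀² + n/σ²; posterior mean is the precision-weighted average of μ₀ and x̄.
Σxᵢ = 274.15 + 623.49 + 631.24 + 325.54 + 595.11 + 723.25 + 606.90 + 445.46 + 580.26 + 741.09 + 580.93 = 6127.42, so n·x̄ = 6127.42.
σ₀² = 113.80² = 12950.44, σ² = 82.13² = 6745.3369; σ² + n·σ₀² = 6745.3369 + 11·12950.44 = 149200.1769.
Posterior mean = (μ₀/σ₀² + n·x̄/σ²)/(1/σ₀² + n/σ²) = (σ²·μ₀ + σ₀²·n·x̄)/(σ² + n·σ₀²) = (6745.3369·577.12 + 12950.44·6127.42)/149200.1769 = 83245653.896528/149200.1769 = 557.9461.

557.9461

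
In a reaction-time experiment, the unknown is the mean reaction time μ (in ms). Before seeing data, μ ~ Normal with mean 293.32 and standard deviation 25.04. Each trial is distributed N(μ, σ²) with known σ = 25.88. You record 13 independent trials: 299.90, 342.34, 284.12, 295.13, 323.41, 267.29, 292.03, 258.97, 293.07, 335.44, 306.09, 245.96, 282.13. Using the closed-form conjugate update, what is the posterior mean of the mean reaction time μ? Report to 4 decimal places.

For Normal data with known variance σ², a Normal(μ₀, σ₀²) prior on μ is conjugate. Posterior precision = 1/σ₀² + n/σ²; posterior mean is the precision-weighted average of μ₀ and x̄.
Σxᵢ = 299.90 + 342.34 + 284.12 + 295.13 + 323.41 + 267.29 + 292.03 + 258.97 + 293.07 + 335.44 + 306.09 + 245.96 + 282.13 = 3825.88, so n·x̄ = 3825.88.
σ₀² = 25.04² = 627.0016, σ² = 25.88² = 669.7744; σ² + n·σ₀² = 669.7744 + 13·627.0016 = 8820.7952.
Posterior mean = (μ₀/σ₀² + n·x̄/σ²)/(1/σ₀² + n/σ²) = (σ²·μ₀ + σ₀²·n·x̄)/(σ² + n·σ₀²) = (669.7744·293.32 + 627.0016·3825.88)/8820.7952 = 2595291.108416/8820.7952 = 294.2242.

294.2242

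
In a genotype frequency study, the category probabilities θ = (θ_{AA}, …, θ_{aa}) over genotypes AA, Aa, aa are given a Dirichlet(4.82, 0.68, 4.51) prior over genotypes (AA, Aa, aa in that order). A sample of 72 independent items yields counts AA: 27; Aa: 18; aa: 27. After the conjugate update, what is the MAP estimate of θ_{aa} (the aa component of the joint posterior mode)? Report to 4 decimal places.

0.3862

The Dirichlet prior is conjugate to the Multinomial likelihood: each posterior αⱼ = prior αⱼ + observed count nⱼ.
Posterior concentration: (31.82, 18.68, 31.51), total = 82.01.
Joint mode component: (α_{aa}−1)/(Σα−K) = 30.51/79.01 = 0.3862.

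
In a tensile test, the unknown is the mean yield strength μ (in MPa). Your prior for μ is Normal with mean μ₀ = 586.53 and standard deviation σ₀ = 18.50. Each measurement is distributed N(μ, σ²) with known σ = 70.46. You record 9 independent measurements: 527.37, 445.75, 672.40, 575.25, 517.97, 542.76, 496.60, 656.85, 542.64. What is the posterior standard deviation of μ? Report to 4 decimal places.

14.5330

For Normal data with known variance σ², a Normal(μ₀, σ₀²) prior on μ is conjugate. Posterior precision = 1/σ₀² + n/σ²; posterior mean is the precision-weighted average of μ₀ and x̄.
σ₀² = 18.50² = 342.25, σ² = 70.46² = 4964.6116; σ² + n·σ₀² = 4964.6116 + 9·342.25 = 8044.8616.
Posterior precision = 1/σ₀² + n/σ² = 1/342.25 + 9/4964.6116 = (σ² + n·σ₀²)/(σ₀²σ²) = 8044.8616/(342.25·4964.6116); posterior variance σₙ² = σ₀²σ²/(σ² + n·σ₀²) = 342.25·4964.6116/8044.8616 = 211.207899.
Posterior SD = √σₙ² = √(342.25·4964.6116/8044.8616) = 14.5330.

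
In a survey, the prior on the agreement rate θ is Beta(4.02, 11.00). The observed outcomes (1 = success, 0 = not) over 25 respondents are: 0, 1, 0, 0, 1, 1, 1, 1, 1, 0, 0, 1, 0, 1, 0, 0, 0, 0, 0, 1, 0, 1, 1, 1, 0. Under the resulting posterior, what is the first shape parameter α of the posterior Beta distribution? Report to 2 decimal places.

The Beta prior is conjugate to a Binomial/Bernoulli likelihood; the update adds successes to α and failures to β.
Posterior: Beta(α+k, β+n−k) = Beta(4.02+12, 11.00+13) = Beta(16.02, 24.00).
Posterior α = 16.02.

16.02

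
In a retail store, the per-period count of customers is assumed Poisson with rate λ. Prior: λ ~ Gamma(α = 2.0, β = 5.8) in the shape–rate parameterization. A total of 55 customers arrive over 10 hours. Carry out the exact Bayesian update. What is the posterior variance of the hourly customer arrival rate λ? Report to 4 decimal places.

With a Gamma(shape α, rate β) prior, the Poisson likelihood is conjugate: the posterior is Gamma(α + ΣXᵢ, β + n).
Posterior: Gamma(α+S, β+n) = Gamma(2.0+55, 5.8+10) = Gamma(57.0, 15.8).
Var = α/β² = 57.0/15.8² = 0.2283.

0.2283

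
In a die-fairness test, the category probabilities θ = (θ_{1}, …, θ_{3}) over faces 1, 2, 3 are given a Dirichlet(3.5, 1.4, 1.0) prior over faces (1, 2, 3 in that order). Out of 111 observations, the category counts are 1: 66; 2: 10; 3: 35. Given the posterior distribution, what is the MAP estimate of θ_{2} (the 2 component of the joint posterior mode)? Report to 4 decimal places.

The Dirichlet prior is conjugate to the Multinomial likelihood: each posterior αⱼ = prior αⱼ + observed count nⱼ.
Posterior concentration: (69.5, 11.4, 36.0), total = 116.9.
Joint mode component: (α_{2}−1)/(Σα−K) = 10.4/113.9 = 0.0913.

0.0913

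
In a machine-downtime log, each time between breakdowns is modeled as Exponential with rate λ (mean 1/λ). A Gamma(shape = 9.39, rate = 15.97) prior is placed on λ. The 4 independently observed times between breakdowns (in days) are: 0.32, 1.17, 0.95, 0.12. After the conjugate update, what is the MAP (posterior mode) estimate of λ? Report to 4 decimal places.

0.6686

With a Gamma(shape α, rate β) prior on the exponential rate λ, the posterior after n observations with total T = Σxᵢ is Gamma(α+n, β+T).
Sum of observations T = 2.56 days; n = 4.
Posterior: Gamma(9.39+4, 15.97+2.56) = Gamma(13.39, 18.53).
Mode = (α−1)/β = 0.6686.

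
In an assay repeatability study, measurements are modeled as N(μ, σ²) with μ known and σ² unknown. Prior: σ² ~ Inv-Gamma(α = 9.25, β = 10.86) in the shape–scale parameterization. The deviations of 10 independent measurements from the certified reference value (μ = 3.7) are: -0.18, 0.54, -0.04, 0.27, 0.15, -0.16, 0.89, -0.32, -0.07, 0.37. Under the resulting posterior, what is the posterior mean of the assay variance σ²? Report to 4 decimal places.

0.8756

With known mean μ and an Inverse-Gamma(α, β) prior on σ², the Normal likelihood is conjugate: posterior is Inv-Gamma(α + n/2, β + Σ(xᵢ−μ)²/2).
Σ(xᵢ−μ)² = (-0.18)² + (0.54)² + (-0.04)² + (0.27)² + (0.15)² + (-0.16)² + (0.89)² + (-0.32)² + (-0.07)² + (0.37)² = 1.4829.
Posterior: Inv-Gamma(9.25 + 10/2, 10.86 + 1.4829/2) = Inv-Gamma(14.25, 11.60145).
E[σ²|data] = β/(α−1) = 11.60145/13.25 = 0.8756.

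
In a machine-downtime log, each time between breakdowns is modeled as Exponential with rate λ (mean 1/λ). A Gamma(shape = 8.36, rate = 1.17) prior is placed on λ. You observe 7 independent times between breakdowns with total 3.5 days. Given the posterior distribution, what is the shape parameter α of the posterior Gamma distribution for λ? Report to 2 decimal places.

15.36

With a Gamma(shape α, rate β) prior on the exponential rate λ, the posterior after n observations with total T = Σxᵢ is Gamma(α+n, β+T).
Posterior: Gamma(8.36+7, 1.17+3.5) = Gamma(15.36, 4.67).
Posterior α = 15.36.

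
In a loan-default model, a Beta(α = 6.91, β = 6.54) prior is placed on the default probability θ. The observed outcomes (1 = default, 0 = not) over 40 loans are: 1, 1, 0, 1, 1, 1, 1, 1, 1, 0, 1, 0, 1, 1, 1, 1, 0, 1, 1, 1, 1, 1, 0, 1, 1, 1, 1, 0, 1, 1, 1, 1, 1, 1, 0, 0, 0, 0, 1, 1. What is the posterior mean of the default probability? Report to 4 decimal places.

The Beta prior is conjugate to a Binomial/Bernoulli likelihood; the update adds successes to α and failures to β.
Posterior: Beta(α+k, β+n−k) = Beta(6.91+30, 6.54+10) = Beta(36.91, 16.54).
Posterior mean = α/(α+β) = 36.91/53.45 = 0.6906.

0.6906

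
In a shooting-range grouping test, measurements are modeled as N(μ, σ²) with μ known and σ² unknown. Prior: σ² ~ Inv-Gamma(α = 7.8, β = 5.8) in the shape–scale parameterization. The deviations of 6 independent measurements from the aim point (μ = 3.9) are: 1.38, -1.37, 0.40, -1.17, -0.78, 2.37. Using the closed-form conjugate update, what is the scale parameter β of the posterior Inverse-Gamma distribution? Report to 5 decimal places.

With known mean μ and an Inverse-Gamma(α, β) prior on σ², the Normal likelihood is conjugate: posterior is Inv-Gamma(α + n/2, β + Σ(xᵢ−μ)²/2).
Σ(xᵢ−μ)² = (1.38)² + (-1.37)² + (0.40)² + (-1.17)² + (-0.78)² + (2.37)² = 11.5355.
Posterior: Inv-Gamma(7.8 + 6/2, 5.8 + 11.5355/2) = Inv-Gamma(10.80, 11.56775).
Posterior β = 11.56775.

11.56775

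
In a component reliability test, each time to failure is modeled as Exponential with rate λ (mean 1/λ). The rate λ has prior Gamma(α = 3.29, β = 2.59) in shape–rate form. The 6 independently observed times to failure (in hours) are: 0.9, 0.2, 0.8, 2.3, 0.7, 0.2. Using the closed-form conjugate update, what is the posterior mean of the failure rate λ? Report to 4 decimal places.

1.2081

With a Gamma(shape α, rate β) prior on the exponential rate λ, the posterior after n observations with total T = Σxᵢ is Gamma(α+n, β+T).
Sum of observations T = 5.1 hours; n = 6.
Posterior: Gamma(3.29+6, 2.59+5.1) = Gamma(9.29, 7.69).
Posterior mean of λ = α/β = 9.29/7.69 = 1.2081.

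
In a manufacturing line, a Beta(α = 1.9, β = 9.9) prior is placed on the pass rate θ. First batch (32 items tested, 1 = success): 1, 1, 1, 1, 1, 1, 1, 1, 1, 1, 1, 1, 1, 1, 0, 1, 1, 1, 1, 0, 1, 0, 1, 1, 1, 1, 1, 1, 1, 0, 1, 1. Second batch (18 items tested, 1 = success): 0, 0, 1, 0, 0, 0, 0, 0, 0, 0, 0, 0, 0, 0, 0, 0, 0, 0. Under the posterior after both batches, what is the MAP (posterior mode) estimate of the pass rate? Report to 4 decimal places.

0.5000

The Beta prior is conjugate to a Binomial/Bernoulli likelihood; the update adds successes to α and failures to β.
After batch 1: Beta(1.9+28, 9.9+4) = Beta(29.9, 13.9).
After batch 2: Beta(29.9+1, 13.9+17) = Beta(30.9, 30.9).
Mode of Beta(a,b) for a,b>1 is (a−1)/(a+b−2) = 29.9/59.8 = 0.5000.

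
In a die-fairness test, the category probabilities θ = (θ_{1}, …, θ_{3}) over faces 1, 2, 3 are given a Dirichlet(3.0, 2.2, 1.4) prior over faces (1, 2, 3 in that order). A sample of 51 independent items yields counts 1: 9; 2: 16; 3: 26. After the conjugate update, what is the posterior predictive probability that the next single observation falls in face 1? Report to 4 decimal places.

0.2083

The Dirichlet prior is conjugate to the Multinomial likelihood: each posterior αⱼ = prior αⱼ + observed count nⱼ.
Posterior concentration: (12.0, 18.2, 27.4), total = 57.6.
P(next = 1 | data) = α_{1}/Σα = 0.2083.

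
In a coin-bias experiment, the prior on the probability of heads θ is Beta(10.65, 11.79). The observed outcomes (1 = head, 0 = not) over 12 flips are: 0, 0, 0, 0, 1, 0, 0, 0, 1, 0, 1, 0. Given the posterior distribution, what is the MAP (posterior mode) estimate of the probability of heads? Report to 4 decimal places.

0.3900

The Beta prior is conjugate to a Binomial/Bernoulli likelihood; the update adds successes to α and failures to β.
Posterior: Beta(α+k, β+n−k) = Beta(10.65+3, 11.79+9) = Beta(13.65, 20.79).
Mode of Beta(a,b) for a,b>1 is (a−1)/(a+b−2) = 12.65/32.44 = 0.3900.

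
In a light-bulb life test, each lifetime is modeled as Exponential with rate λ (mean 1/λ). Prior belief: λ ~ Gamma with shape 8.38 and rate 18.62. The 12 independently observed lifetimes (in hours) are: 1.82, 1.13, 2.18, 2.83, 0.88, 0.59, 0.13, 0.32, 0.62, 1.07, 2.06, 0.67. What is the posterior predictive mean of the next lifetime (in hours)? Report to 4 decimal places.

With a Gamma(shape α, rate β) prior on the exponential rate λ, the posterior after n observations with total T = Σxᵢ is Gamma(α+n, β+T).
Sum of observations T = 14.30 hours; n = 12.
Posterior: Gamma(8.38+12, 18.62+14.30) = Gamma(20.38, 32.92).
The predictive distribution for the next observation is Lomax; its mean is β/(α−1) = 32.92/19.38 = 1.6987.

1.6987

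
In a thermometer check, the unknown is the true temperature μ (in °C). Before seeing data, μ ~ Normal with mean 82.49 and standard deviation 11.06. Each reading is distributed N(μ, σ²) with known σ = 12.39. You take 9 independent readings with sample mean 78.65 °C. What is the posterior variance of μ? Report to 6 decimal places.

14.969536

For Normal data with known variance σ², a Normal(μ₀, σ₀²) prior on μ is conjugate. Posterior precision = 1/σ₀² + n/σ²; posterior mean is the precision-weighted average of μ₀ and x̄.
σ₀² = 11.06² = 122.3236, σ² = 12.39² = 153.5121; σ² + n·σ₀² = 153.5121 + 9·122.3236 = 1254.4245.
Posterior precision = 1/σ₀² + n/σ² = 1/122.3236 + 9/153.5121 = (σ² + n·σ₀²)/(σ₀²σ²) = 1254.4245/(122.3236·153.5121); posterior variance σₙ² = σ₀²σ²/(σ² + n·σ₀²) = 122.3236·153.5121/1254.4245 = 14.969536.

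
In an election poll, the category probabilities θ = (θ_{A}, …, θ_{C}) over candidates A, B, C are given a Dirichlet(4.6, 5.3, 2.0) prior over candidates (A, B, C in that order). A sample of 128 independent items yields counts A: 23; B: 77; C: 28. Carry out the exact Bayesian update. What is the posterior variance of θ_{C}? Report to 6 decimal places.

The Dirichlet prior is conjugate to the Multinomial likelihood: each posterior αⱼ = prior αⱼ + observed count nⱼ.
Posterior concentration: (27.6, 82.3, 30.0), total = 139.9.
Var[θ_j] = α_j(Σα−α_j)/((Σα)²(Σα+1)) = 30.0·109.9/(139.9²·140.9) = 0.001196.

0.001196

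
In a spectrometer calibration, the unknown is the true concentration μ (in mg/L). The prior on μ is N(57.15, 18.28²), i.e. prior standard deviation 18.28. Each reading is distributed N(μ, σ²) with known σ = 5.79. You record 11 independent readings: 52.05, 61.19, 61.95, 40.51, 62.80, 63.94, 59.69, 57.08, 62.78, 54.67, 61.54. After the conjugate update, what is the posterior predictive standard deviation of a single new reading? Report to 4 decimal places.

6.0452

For Normal data with known variance σ², a Normal(μ₀, σ₀²) prior on μ is conjugate. Posterior precision = 1/σ₀² + n/σ²; posterior mean is the precision-weighted average of μ₀ and x̄.
σ₀² = 18.28² = 334.1584, σ² = 5.79² = 33.5241; σ² + n·σ₀² = 33.5241 + 11·334.1584 = 3709.2665.
Posterior precision = 1/σ₀² + n/σ² = 1/334.1584 + 11/33.5241 = (σ² + n·σ₀²)/(σ₀²σ²) = 3709.2665/(334.1584·33.5241); posterior variance σₙ² = σ₀²σ²/(σ² + n·σ₀²) = 334.1584·33.5241/3709.2665 = 3.020101.
Predictive variance for one new observation = σₙ² + σ² = 334.1584·33.5241/3709.2665 + 33.5241 = σ²·(σ₀² + 3709.2665)/3709.2665 = 33.5241·4043.4249/3709.2665 = 36.544201; SD = √(33.5241·4043.4249/3709.2665) = 6.0452.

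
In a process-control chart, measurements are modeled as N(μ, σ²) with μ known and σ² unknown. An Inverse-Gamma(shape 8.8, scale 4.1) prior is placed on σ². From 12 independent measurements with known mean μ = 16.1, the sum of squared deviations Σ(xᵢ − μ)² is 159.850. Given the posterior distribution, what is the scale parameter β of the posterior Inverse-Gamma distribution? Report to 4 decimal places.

With known mean μ and an Inverse-Gamma(α, β) prior on σ², the Normal likelihood is conjugate: posterior is Inv-Gamma(α + n/2, β + Σ(xᵢ−μ)²/2).
Posterior: Inv-Gamma(8.8 + 12/2, 4.1 + 159.850/2) = Inv-Gamma(14.80, 84.0250).
Posterior β = 84.0250.

84.0250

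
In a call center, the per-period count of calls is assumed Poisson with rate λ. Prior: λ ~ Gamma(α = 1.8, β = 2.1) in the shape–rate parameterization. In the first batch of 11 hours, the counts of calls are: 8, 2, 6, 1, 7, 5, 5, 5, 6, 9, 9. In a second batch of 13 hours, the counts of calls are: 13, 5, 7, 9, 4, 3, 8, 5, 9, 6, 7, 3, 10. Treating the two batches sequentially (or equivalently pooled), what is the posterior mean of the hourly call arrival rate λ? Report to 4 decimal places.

With a Gamma(shape α, rate β) prior, the Poisson likelihood is conjugate: the posterior is Gamma(α + ΣXᵢ, β + n).
Batch 1: sum of counts S = 63 over n = 11 hours.
After batch 1: Gamma(α+S, β+n) = Gamma(1.8+63, 2.1+11) = Gamma(64.8, 13.1).
Batch 2: sum of counts S = 89 over n = 13 hours.
After batch 2: Gamma(α+S, β+n) = Gamma(64.8+89, 13.1+13) = Gamma(153.8, 26.1).
Posterior mean = α/β = 153.8/26.1 = 5.8927.

5.8927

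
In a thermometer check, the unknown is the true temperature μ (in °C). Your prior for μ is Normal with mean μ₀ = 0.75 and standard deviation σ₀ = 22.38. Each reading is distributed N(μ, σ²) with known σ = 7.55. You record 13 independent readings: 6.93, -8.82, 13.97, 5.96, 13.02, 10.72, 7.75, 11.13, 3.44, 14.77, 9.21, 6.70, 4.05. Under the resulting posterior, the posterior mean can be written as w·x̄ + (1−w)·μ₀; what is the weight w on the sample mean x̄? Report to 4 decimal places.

0.9913

For Normal data with known variance σ², a Normal(μ₀, σ₀²) prior on μ is conjugate. Posterior precision = 1/σ₀² + n/σ²; posterior mean is the precision-weighted average of μ₀ and x̄.
σ₀² = 22.38² = 500.8644, σ² = 7.55² = 57.0025. Prior precision 1/σ₀² = 1/500.8644; data precision n/σ² = 13/57.0025.
w = (n/σ²)/(1/σ₀² + n/σ²) = n·σ₀²/(σ² + n·σ₀²) = 13·500.8644/(57.0025 + 13·500.8644) = 6511.2372/6568.2397 = 0.9913.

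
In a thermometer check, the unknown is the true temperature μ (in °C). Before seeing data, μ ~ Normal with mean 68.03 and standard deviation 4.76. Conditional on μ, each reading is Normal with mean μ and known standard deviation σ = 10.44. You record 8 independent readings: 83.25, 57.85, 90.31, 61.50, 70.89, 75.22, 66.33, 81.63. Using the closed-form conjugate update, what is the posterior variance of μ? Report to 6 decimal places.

8.508169

For Normal data with known variance σ², a Normal(μ₀, σ₀²) prior on μ is conjugate. Posterior precision = 1/σ₀² + n/σ²; posterior mean is the precision-weighted average of μ₀ and x̄.
σ₀² = 4.76² = 22.6576, σ² = 10.44² = 108.9936; σ² + n·σ₀² = 108.9936 + 8·22.6576 = 290.2544.
Posterior precision = 1/σ₀² + n/σ² = 1/22.6576 + 8/108.9936 = (σ² + n·σ₀²)/(σ₀²σ²) = 290.2544/(22.6576·108.9936); posterior variance σₙ² = σ₀²σ²/(σ² + n·σ₀²) = 22.6576·108.9936/290.2544 = 8.508169.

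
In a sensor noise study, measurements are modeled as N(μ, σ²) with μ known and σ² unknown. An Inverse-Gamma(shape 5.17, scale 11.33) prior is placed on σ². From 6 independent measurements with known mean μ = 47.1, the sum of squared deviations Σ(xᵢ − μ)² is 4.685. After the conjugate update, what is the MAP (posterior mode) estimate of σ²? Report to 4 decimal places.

1.4910

With known mean μ and an Inverse-Gamma(α, β) prior on σ², the Normal likelihood is conjugate: posterior is Inv-Gamma(α + n/2, β + Σ(xᵢ−μ)²/2).
Posterior: Inv-Gamma(5.17 + 6/2, 11.33 + 4.685/2) = Inv-Gamma(8.17, 13.6725).
Mode = β/(α+1) = 13.6725/9.17 = 1.4910.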